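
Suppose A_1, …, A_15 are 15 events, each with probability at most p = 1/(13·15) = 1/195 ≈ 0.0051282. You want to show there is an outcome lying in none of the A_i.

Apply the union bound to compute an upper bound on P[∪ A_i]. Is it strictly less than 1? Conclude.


Union bound: P[∪_{i=1}^{15} A_i] ≤ Σ_i P[A_i] ≤ 15·p = 15·(1/195) = 1/13.
Numerically: 1/13 ≈ 0.0769231.
Is 1/13 < 1? YES.
Since P[∪ A_i] ≤ 1/13 < 1, the complement has P[∩ A_i^c] ≥ 1 − 1/13 = 12/13 > 0, so some outcome avoids every A_i.

15·p = 1/13 ≈ 0.0769231; existence CERTIFIED by the union bound.


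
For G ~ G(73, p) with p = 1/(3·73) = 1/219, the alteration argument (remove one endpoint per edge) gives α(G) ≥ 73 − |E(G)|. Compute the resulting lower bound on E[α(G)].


E[|E(G)|] = C(73, 2)·p = 2628 · (1/219) = 12.
E[α(G)] ≥ n − E[|E(G)|] = 73 − 12 = 61.
Numerically: ≈ 61.0000.
(This is only a lower bound; the true E[α(G)] may be larger.)

E[α(G)] ≥ 61 ≈ 61.0000.


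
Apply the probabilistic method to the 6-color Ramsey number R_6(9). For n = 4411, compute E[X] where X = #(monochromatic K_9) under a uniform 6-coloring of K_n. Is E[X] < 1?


E[X] = C(4411, 9) · 6^{1 − 36} = 1727920475134582415883601405 · 6^{−35} = 1727920475134582415883601405/1719070799748422591028658176.
As a reduced fraction: E[X] = 1727920475134582415883601405/1719070799748422591028658176 ≈ 1.0051479.
Is E[X] < 1? NO.
Since E[X] ≥ 1, the first-moment bound is inconclusive at n = 4411; it does NOT by itself certify R_6(9) > 4411.

E[X] = 1727920475134582415883601405/1719070799748422591028658176 ≈ 1.0051479; E[X] ≥ 1; first-moment method inconclusive here.


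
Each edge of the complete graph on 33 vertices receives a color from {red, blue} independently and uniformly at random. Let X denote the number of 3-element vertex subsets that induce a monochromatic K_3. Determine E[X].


Let X = Σ_S X_S over the C(33, 3) = 5456 subsets S of size 3, where X_S = 1 if the K_3 on S is monochromatic.
For a fixed S, the K_3 on S has C(3, 2) = 3 edges. P[all 3 edges red] = (1/2)^3, and likewise for blue, so P[monochromatic] = 2·(1/2)^3 = 2^{1 − 3} = 1/4.
By linearity of expectation: E[X] = C(33, 3) · 2^{1 − 3} = 5456 · 1/4 = 1364.
Numerically: E[X] ≈ 1364.0000.

E[X] = C(33,3)·2^(1−C(3,2)) = 1364 ≈ 1364.0000.


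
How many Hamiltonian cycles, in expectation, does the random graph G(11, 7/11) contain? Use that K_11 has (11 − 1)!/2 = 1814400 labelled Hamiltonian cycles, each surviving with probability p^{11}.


K_11 has (11 − 1)!/2 = 1814400 labelled Hamiltonian cycles.
For each such Hamiltonian cycle H, let X_H = 1 if all 11 edges of H are present in G. Then P[X_H = 1] = p^{11} = (7/11)^{11} = 1977326743/285311670611.
By linearity: E[X] = Σ_H E[X_H] = 1814400 · p^{11} = 1814400 · 1977326743/285311670611 = 3587661642499200/285311670611.
Numerically: E[X] ≈ 1.257e+04.

E[X] = 1814400 · (7/11)^{11} = 3587661642499200/285311670611 ≈ 1.257e+04.


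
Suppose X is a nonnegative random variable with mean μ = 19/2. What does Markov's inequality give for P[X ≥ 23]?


μ = E[X] = 19/2, a = 23.
Markov: P[X ≥ 23] ≤ μ/a = (19/2)/23 = 19/46.
Numerically: ≈ 0.4130.
(Since a = 23 > μ = 9.5000, the bound 19/46 is < 1 and informative.)

P[X ≥ 23] ≤ 19/46 ≈ 0.4130.


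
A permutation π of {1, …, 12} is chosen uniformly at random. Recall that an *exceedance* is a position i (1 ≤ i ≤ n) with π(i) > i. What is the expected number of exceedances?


Write X = Σ_{i=1}^{12} X_i, where X_i = 1_{π(i) > i}.
For each fixed i, π(i) is uniform over {1, …, 12} (marginal of a uniform permutation), so P[π(i) > i] = (n − i)/n. Summing: Σ_{i=1}^{12} (n − i)/n = (0 + 1 + … + 11)/12 = 12(12 − 1)/(2·12) = (12 − 1)/2.
Hence E[X] = Σ_{i=1}^{12} (12 − i)/12 = 11/2 ≈ 5.50000.

E[X] = 11/2 = 5.50000.


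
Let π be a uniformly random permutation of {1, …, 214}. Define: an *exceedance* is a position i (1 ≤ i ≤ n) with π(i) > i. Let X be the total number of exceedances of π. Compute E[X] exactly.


Write X = Σ_{i=1}^{214} X_i, where X_i = 1_{π(i) > i}.
For each fixed i, π(i) is uniform over {1, …, 214} (marginal of a uniform permutation), so P[π(i) > i] = (n − i)/n. Summing: Σ_{i=1}^{214} (n − i)/n = (0 + 1 + … + 213)/214 = 214(214 − 1)/(2·214) = (214 − 1)/2.
Hence E[X] = Σ_{i=1}^{214} (214 − i)/214 = 213/2 ≈ 106.500.

E[X] = 213/2 = 106.500.


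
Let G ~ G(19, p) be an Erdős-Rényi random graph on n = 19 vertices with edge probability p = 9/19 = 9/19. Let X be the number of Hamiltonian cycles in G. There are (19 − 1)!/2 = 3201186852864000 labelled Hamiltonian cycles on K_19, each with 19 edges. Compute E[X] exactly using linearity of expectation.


K_19 has (19 − 1)!/2 = 3201186852864000 labelled Hamiltonian cycles.
For each such Hamiltonian cycle H, let X_H = 1 if all 19 edges of H are present in G. Then P[X_H = 1] = p^{19} = (9/19)^{19} = 1350851717672992089/1978419655660313589123979.
Summing the indicators: E[X] = Σ_H E[X_H] = 3201186852864000 · p^{19} = 3201186852864000 · 1350851717672992089/1978419655660313589123979 = 4324328758783534194876278992896000/1978419655660313589123979.
Numerically: E[X] ≈ 2.18575e+09.

E[X] = 3201186852864000 · (9/19)^{19} = 4324328758783534194876278992896000/1978419655660313589123979 ≈ 2.18575e+09.


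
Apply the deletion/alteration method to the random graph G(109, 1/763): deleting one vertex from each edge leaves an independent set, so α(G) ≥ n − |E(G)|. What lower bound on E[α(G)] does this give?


E[|E(G)|] = C(109, 2)·p = 5886 · (1/763) = 54/7.
E[α(G)] ≥ n − E[|E(G)|] = 109 − 54/7 = 709/7.
Numerically: ≈ 101.286.
(This is only a lower bound; the true E[α(G)] may be larger.)

E[α(G)] ≥ 709/7 ≈ 101.286.


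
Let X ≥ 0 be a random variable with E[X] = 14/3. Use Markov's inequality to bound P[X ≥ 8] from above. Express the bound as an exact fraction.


μ = E[X] = 14/3, a = 8.
Markov: P[X ≥ 8] ≤ μ/a = (14/3)/8 = 7/12.
Numerically: ≈ 0.58333.
(Since a = 8 > μ = 4.66667, the bound 7/12 is < 1 and informative.)

P[X ≥ 8] ≤ 7/12 ≈ 0.58333.


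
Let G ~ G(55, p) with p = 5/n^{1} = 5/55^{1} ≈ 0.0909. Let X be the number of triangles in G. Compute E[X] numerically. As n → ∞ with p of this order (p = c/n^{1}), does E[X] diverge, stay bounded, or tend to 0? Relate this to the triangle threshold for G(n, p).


Number of potential triangles: C(55, 3) = 26235.
Each occurs with probability p³ ≈ (0.0909)³ ≈ 7.51315e-04.
By linearity: E[X] = C(55, 3)·p³ ≈ 26235 · 7.51315e-04 ≈ 19.711.
Here α = 1, so p = 5/n is exactly at the triangle threshold p ~ 1/n. Asymptotically E[X] → c³/6 = 5³/6 = 125/6 ≈ 20.833, a bounded constant. In this regime the triangle count is asymptotically Poisson(c³/6).

E[X] ≈ 19.711; in regime p = Θ(1/n^{1}) E[X] stays bounded (at the triangle threshold p ~ 1/n).


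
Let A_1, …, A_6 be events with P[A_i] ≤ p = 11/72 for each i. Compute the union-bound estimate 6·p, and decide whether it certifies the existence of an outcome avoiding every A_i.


Union bound: P[∪_{i=1}^{6} A_i] ≤ Σ_i P[A_i] ≤ 6·p = 6·(11/72) = 11/12.
Numerically: 11/12 ≈ 0.91667.
Is 11/12 < 1? YES.
Since P[∪ A_i] ≤ 11/12 < 1, the complement has P[∩ A_i^c] ≥ 1 − 11/12 = 1/12 > 0, so some outcome avoids every A_i.

6·p = 11/12 ≈ 0.91667; existence CERTIFIED by the union bound.


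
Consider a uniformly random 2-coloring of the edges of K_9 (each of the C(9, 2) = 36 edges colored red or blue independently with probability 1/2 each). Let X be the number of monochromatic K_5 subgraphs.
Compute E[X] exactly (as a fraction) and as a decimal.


Let X = Σ_S X_S over the C(9, 5) = 126 subsets S of size 5, where X_S = 1 if the K_5 on S is monochromatic.
For a fixed S, the K_5 on S has C(5, 2) = 10 edges. P[all 10 edges red] = (1/2)^10, and likewise for blue, so P[monochromatic] = 2·(1/2)^10 = 2^{1 − 10} = 1/512.
By linearity of expectation: E[X] = C(9, 5) · 2^{1 − 10} = 126 · 1/512 = 63/256.
Numerically: E[X] ≈ 0.246094.

E[X] = C(9,5)·2^(1−C(5,2)) = 63/256 ≈ 0.246094.


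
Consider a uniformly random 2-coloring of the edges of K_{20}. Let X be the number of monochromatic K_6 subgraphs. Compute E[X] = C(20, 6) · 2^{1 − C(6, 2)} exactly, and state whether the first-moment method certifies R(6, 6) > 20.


E[X] = C(20, 6) · 2^{1 − 15} = 38760 · 2^{−14} = 38760/16384.
As a reduced fraction: E[X] = 4845/2048 ≈ 2.366.
Is E[X] < 1? NO.
Since E[X] ≥ 1, the first-moment bound is inconclusive at n = 20; it does NOT by itself certify R(6, 6) > 20.

E[X] = 4845/2048 ≈ 2.366; E[X] ≥ 1; first-moment method inconclusive here.


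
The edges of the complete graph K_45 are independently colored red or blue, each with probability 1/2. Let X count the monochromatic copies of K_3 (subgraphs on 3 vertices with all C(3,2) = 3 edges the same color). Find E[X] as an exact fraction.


Let X = Σ_S X_S over the C(45, 3) = 14190 subsets S of size 3, where X_S = 1 if the K_3 on S is monochromatic.
For a fixed S, the K_3 on S has C(3, 2) = 3 edges. P[all 3 edges red] = (1/2)^3, and likewise for blue, so P[monochromatic] = 2·(1/2)^3 = 2^{1 − 3} = 1/4.
By linearity of expectation: E[X] = C(45, 3) · 2^{1 − 3} = 14190 · 1/4 = 7095/2.
Numerically: E[X] ≈ 3547.50000.

E[X] = C(45,3)·2^(1−C(3,2)) = 7095/2 ≈ 3547.50000.


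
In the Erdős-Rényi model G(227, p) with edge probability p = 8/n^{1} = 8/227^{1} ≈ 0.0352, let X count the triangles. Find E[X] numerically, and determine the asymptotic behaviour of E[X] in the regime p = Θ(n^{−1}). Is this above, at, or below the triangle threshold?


Number of potential triangles: C(227, 3) = 1923825.
Each occurs with probability p³ ≈ (0.0352)³ ≈ 4.37716e-05.
By linearity: E[X] = C(227, 3)·p³ ≈ 1923825 · 4.37716e-05 ≈ 84.209.
Here α = 1, so p = 8/n is exactly at the triangle threshold p ~ 1/n. Asymptotically E[X] → c³/6 = 8³/6 = 256/3 ≈ 85.333, a bounded constant. In this regime the triangle count is asymptotically Poisson(c³/6).

E[X] ≈ 84.209; in regime p = Θ(1/n^{1}) E[X] stays bounded (at the triangle threshold p ~ 1/n).


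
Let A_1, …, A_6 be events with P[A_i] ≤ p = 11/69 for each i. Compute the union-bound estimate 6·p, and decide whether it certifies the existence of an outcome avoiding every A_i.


Union bound: P[∪_{i=1}^{6} A_i] ≤ Σ_i P[A_i] ≤ 6·p = 6·(11/69) = 22/23.
Numerically: 22/23 ≈ 0.957.
Is 22/23 < 1? YES.
Since P[∪ A_i] ≤ 22/23 < 1, the complement has P[∩ A_i^c] ≥ 1 − 22/23 = 1/23 > 0, so some outcome avoids every A_i.

6·p = 22/23 ≈ 0.957; existence CERTIFIED by the union bound.


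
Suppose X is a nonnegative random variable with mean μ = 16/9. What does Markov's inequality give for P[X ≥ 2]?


μ = E[X] = 16/9, a = 2.
Markov: P[X ≥ 2] ≤ μ/a = (16/9)/2 = 8/9.
Numerically: ≈ 0.88889.
(Since a = 2 > μ = 1.77778, the bound 8/9 is < 1 and informative.)

P[X ≥ 2] ≤ 8/9 ≈ 0.88889.


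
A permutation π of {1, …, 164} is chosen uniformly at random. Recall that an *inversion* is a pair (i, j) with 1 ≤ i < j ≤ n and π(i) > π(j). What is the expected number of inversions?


Write X = Σ X_I over the C(164, 2) = 13366 pairs i < j, with X_I the indicator of one inversion.
There are 13366 indicators.
For each fixed pair i < j, the values π(i) and π(j) are two distinct elements of {1, …, 164} in uniformly random order; by symmetry P[π(i) > π(j)] = 1/2.
By linearity: E[X] = 13366 · (1/2) = C(164, 2) · (1/2) = 13366/2 = 6683 ≈ 6683.00000.

E[X] = 6683 = 6683.00000.


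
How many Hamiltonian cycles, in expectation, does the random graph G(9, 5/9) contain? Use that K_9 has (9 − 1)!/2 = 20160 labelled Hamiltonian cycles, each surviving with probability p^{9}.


K_9 has (9 − 1)!/2 = 20160 labelled Hamiltonian cycles.
For each such Hamiltonian cycle H, let X_H = 1 if all 9 edges of H are present in G. Then P[X_H = 1] = p^{9} = (5/9)^{9} = 1953125/387420489.
By linearity of expectation: E[X] = Σ_H E[X_H] = 20160 · p^{9} = 20160 · 1953125/387420489 = 4375000000/43046721.
Numerically: E[X] ≈ 102.

E[X] = 20160 · (5/9)^{9} = 4375000000/43046721 ≈ 102.


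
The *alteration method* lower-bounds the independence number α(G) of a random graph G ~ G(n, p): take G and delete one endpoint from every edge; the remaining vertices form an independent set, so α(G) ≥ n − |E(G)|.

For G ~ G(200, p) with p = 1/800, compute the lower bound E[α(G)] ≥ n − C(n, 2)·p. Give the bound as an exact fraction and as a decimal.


E[|E(G)|] = C(200, 2)·p = 19900 · (1/800) = 199/8.
E[α(G)] ≥ n − E[|E(G)|] = 200 − 199/8 = 1401/8.
Numerically: ≈ 175.125000.
(This is only a lower bound; the true E[α(G)] may be larger.)

E[α(G)] ≥ 1401/8 ≈ 175.125000.


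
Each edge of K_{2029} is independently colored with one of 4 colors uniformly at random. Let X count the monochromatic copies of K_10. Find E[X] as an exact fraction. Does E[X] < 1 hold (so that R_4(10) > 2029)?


E[X] = C(2029, 10) · 4^{1 − 45} = 318720800295355682059574310 · 4^{−44} = 318720800295355682059574310/309485009821345068724781056.
As a reduced fraction: E[X] = 159360400147677841029787155/154742504910672534362390528 ≈ 1.029842.
Is E[X] < 1? NO.
Since E[X] ≥ 1, the first-moment bound is inconclusive at n = 2029; it does NOT by itself certify R_4(10) > 2029.

E[X] = 159360400147677841029787155/154742504910672534362390528 ≈ 1.029842; E[X] ≥ 1; first-moment method inconclusive here.


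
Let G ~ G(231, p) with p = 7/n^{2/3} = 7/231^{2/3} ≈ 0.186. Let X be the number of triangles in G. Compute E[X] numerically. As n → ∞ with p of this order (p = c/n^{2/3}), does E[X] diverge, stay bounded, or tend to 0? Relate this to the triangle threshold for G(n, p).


Number of potential triangles: C(231, 3) = 2027795.
Each occurs with probability p³ ≈ (0.186)³ ≈ 6.42792e-03.
By linearity: E[X] = C(231, 3)·p³ ≈ 2027795 · 6.42792e-03 ≈ 13034.495.
Since α = 2/3 < 1, p = c/n^{2/3} ≫ 1/n is above the triangle threshold p ~ 1/n. Asymptotically E[X] ~ (c³/6)·n^{3(1−α)} = (7³/6)·n^{1} → ∞; triangles are abundant w.h.p.

E[X] ≈ 13034.495; in regime p = Θ(1/n^{2/3}) E[X] diverges (above the triangle threshold p ~ 1/n).


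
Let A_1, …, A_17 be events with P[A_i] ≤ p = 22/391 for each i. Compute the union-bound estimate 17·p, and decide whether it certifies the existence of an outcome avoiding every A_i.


Union bound: P[∪_{i=1}^{17} A_i] ≤ Σ_i P[A_i] ≤ 17·p = 17·(22/391) = 22/23.
Numerically: 22/23 ≈ 0.956522.
Is 22/23 < 1? YES.
Since P[∪ A_i] ≤ 22/23 < 1, the complement has P[∩ A_i^c] ≥ 1 − 22/23 = 1/23 > 0, so some outcome avoids every A_i.

17·p = 22/23 ≈ 0.956522; existence CERTIFIED by the union bound.


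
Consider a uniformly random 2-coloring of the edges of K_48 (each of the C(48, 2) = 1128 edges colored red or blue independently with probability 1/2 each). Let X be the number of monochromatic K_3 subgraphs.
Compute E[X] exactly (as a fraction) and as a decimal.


Let X = Σ_S X_S over the C(48, 3) = 17296 subsets S of size 3, where X_S = 1 if the K_3 on S is monochromatic.
For a fixed S, the K_3 on S has C(3, 2) = 3 edges. P[all 3 edges red] = (1/2)^3, and likewise for blue, so P[monochromatic] = 2·(1/2)^3 = 2^{1 − 3} = 1/4.
By linearity of expectation: E[X] = C(48, 3) · 2^{1 − 3} = 17296 · 1/4 = 4324.
Numerically: E[X] ≈ 4324.000000.

E[X] = C(48,3)·2^(1−C(3,2)) = 4324 ≈ 4324.000000.


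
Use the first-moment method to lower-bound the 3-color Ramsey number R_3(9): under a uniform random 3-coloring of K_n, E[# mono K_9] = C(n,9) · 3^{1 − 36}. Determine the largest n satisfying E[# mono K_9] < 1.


We need C(n, 9) · 3^{1 − 36} < 1, i.e. C(n, 9) < 3^{36 − 1} = 50031545098999707.
Check values of n near the boundary:
  n = 300: C(300, 9) = 48052241692154700; 48052241692154700 < 50031545098999707? YES
  n = 301: C(301, 9) = 49533303936090975; 49533303936090975 < 50031545098999707? YES
  n = 302: C(302, 9) = 51054804739588650; 51054804739588650 < 50031545098999707? NO
  n = 303: C(303, 9) = 52617706925494425; 52617706925494425 < 50031545098999707? NO
  n = 304: C(304, 9) = 54222992899492560; 54222992899492560 < 50031545098999707? NO
The largest n with C(n, 9) < 50031545098999707 is n = 301 (where E[X] = 16511101312030325/16677181699666569 ≈ 0.99004). Hence R_3(9) > 301, i.e. R_3(9) ≥ 302.

Largest n = 301; hence R_3(9) > 301.


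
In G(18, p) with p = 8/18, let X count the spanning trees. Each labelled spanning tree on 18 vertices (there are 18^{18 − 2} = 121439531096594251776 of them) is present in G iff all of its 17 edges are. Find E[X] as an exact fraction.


K_18 has 18^{18 − 2} = 121439531096594251776 labelled spanning trees.
For each such spanning tree H, let X_H = 1 if all 17 edges of H are present in G. Then P[X_H = 1] = p^{17} = (4/9)^{17} = 17179869184/16677181699666569.
By linearity: E[X] = Σ_H E[X_H] = 121439531096594251776 · p^{17} = 121439531096594251776 · 17179869184/16677181699666569 = 1125899906842624/9.
Numerically: E[X] ≈ 1.251e+14.

E[X] = 121439531096594251776 · (4/9)^{17} = 1125899906842624/9 ≈ 1.251e+14.


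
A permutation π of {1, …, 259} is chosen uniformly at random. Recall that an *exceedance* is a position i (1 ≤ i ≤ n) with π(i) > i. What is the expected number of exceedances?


Write X = Σ_{i=1}^{259} X_i, where X_i = 1_{π(i) > i}.
For each fixed i, π(i) is uniform over {1, …, 259} (marginal of a uniform permutation), so P[π(i) > i] = (n − i)/n. Summing: Σ_{i=1}^{259} (n − i)/n = (0 + 1 + … + 258)/259 = 259(259 − 1)/(2·259) = (259 − 1)/2.
Hence E[X] = Σ_{i=1}^{259} (259 − i)/259 = 129 ≈ 129.000.

E[X] = 129 = 129.000.


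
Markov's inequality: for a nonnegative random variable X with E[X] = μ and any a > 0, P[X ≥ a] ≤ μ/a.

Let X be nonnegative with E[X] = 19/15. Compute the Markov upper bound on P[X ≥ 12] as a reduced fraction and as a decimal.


μ = E[X] = 19/15, a = 12.
Markov: P[X ≥ 12] ≤ μ/a = (19/15)/12 = 19/180.
Numerically: ≈ 0.105556.
(Since a = 12 > μ = 1.266667, the bound 19/180 is < 1 and informative.)

P[X ≥ 12] ≤ 19/180 ≈ 0.105556.


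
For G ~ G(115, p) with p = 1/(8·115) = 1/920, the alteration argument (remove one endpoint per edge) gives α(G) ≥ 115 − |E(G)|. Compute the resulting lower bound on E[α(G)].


E[|E(G)|] = C(115, 2)·p = 6555 · (1/920) = 57/8.
E[α(G)] ≥ n − E[|E(G)|] = 115 − 57/8 = 863/8.
Numerically: ≈ 107.8750.
(This is only a lower bound; the true E[α(G)] may be larger.)

E[α(G)] ≥ 863/8 ≈ 107.8750.


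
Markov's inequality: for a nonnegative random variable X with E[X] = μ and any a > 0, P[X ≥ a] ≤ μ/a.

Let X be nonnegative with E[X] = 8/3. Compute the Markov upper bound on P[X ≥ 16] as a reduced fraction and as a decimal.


μ = E[X] = 8/3, a = 16.
Markov: P[X ≥ 16] ≤ μ/a = (8/3)/16 = 1/6.
Numerically: ≈ 0.16667.
(Since a = 16 > μ = 2.66667, the bound 1/6 is < 1 and informative.)

P[X ≥ 16] ≤ 1/6 ≈ 0.16667.


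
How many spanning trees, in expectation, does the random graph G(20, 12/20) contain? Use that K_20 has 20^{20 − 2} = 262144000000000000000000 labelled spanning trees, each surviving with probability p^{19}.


K_20 has 20^{20 − 2} = 262144000000000000000000 labelled spanning trees.
For each such spanning tree H, let X_H = 1 if all 19 edges of H are present in G. Then P[X_H = 1] = p^{19} = (3/5)^{19} = 1162261467/19073486328125.
By linearity of expectation: E[X] = Σ_H E[X_H] = 262144000000000000000000 · p^{19} = 262144000000000000000000 · 1162261467/19073486328125 = 79869999842655731712/5.
Numerically: E[X] ≈ 1.6e+19.

E[X] = 262144000000000000000000 · (3/5)^{19} = 79869999842655731712/5 ≈ 1.6e+19.


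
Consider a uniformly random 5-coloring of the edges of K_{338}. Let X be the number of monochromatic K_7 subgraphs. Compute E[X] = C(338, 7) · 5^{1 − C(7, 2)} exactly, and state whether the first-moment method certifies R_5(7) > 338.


E[X] = C(338, 7) · 5^{1 − 21} = 93935323022736 · 5^{−20} = 93935323022736/95367431640625.
As a reduced fraction: E[X] = 93935323022736/95367431640625 ≈ 0.984983.
Is E[X] < 1? YES.
Since E[X] < 1, there exists a 5-coloring of K_{338} with no monochromatic K_7; hence R_5(7) > 338.

E[X] = 93935323022736/95367431640625 ≈ 0.984983; E[X] < 1, so R_5(7) > 338.


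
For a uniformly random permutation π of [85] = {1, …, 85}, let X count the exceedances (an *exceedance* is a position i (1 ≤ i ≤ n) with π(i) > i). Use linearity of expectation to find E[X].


Write X = Σ_{i=1}^{85} X_i, where X_i = 1_{π(i) > i}.
For each fixed i, π(i) is uniform over {1, …, 85} (marginal of a uniform permutation), so P[π(i) > i] = (n − i)/n. Summing: Σ_{i=1}^{85} (n − i)/n = (0 + 1 + … + 84)/85 = 85(85 − 1)/(2·85) = (85 − 1)/2.
Hence E[X] = Σ_{i=1}^{85} (85 − i)/85 = 42 ≈ 42.0000.

E[X] = 42 = 42.0000.


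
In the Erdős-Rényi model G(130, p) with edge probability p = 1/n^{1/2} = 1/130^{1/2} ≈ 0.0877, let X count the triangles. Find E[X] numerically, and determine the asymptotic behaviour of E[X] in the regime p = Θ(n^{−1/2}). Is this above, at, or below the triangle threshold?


Number of potential triangles: C(130, 3) = 357760.
Each occurs with probability p³ ≈ (0.0877)³ ≈ 6.74660e-04.
By linearity: E[X] = C(130, 3)·p³ ≈ 357760 · 6.74660e-04 ≈ 241.366.
Since α = 1/2 < 1, p = c/n^{1/2} ≫ 1/n is above the triangle threshold p ~ 1/n. Asymptotically E[X] ~ (c³/6)·n^{3(1−α)} = (1³/6)·n^{1.5} → ∞; triangles are abundant w.h.p.

E[X] ≈ 241.366; in regime p = Θ(1/n^{1/2}) E[X] diverges (above the triangle threshold p ~ 1/n).


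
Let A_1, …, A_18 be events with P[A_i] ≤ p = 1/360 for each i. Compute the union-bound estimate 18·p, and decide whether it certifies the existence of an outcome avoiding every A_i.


Union bound: P[∪_{i=1}^{18} A_i] ≤ Σ_i P[A_i] ≤ 18·p = 18·(1/360) = 1/20.
Numerically: 1/20 ≈ 0.050.
Is 1/20 < 1? YES.
Since P[∪ A_i] ≤ 1/20 < 1, the complement has P[∩ A_i^c] ≥ 1 − 1/20 = 19/20 > 0, so some outcome avoids every A_i.

18·p = 1/20 ≈ 0.050; existence CERTIFIED by the union bound.


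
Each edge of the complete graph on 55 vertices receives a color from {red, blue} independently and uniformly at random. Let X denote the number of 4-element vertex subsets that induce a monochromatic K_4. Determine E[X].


Let X = Σ_S X_S over the C(55, 4) = 341055 subsets S of size 4, where X_S = 1 if the K_4 on S is monochromatic.
For a fixed S, the K_4 on S has C(4, 2) = 6 edges. P[all 6 edges red] = (1/2)^6, and likewise for blue, so P[monochromatic] = 2·(1/2)^6 = 2^{1 − 6} = 1/32.
By linearity of expectation: E[X] = C(55, 4) · 2^{1 − 6} = 341055 · 1/32 = 341055/32.
Numerically: E[X] ≈ 10657.9688.

E[X] = C(55,4)·2^(1−C(4,2)) = 341055/32 ≈ 10657.9688.


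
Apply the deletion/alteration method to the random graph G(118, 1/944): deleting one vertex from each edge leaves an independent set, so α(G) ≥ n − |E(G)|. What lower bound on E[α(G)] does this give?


E[|E(G)|] = C(118, 2)·p = 6903 · (1/944) = 117/16.
E[α(G)] ≥ n − E[|E(G)|] = 118 − 117/16 = 1771/16.
Numerically: ≈ 110.688.
(This is only a lower bound; the true E[α(G)] may be larger.)

E[α(G)] ≥ 1771/16 ≈ 110.688.


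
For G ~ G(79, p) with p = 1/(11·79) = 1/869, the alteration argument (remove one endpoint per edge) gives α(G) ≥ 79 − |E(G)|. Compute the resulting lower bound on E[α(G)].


E[|E(G)|] = C(79, 2)·p = 3081 · (1/869) = 39/11.
E[α(G)] ≥ n − E[|E(G)|] = 79 − 39/11 = 830/11.
Numerically: ≈ 75.455.
(This is only a lower bound; the true E[α(G)] may be larger.)

E[α(G)] ≥ 830/11 ≈ 75.455.


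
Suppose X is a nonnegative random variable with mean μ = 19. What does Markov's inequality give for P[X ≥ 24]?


μ = E[X] = 19, a = 24.
Markov: P[X ≥ 24] ≤ μ/a = (19)/24 = 19/24.
Numerically: ≈ 0.791667.
(Since a = 24 > μ = 19.000000, the bound 19/24 is < 1 and informative.)

P[X ≥ 24] ≤ 19/24 ≈ 0.791667.


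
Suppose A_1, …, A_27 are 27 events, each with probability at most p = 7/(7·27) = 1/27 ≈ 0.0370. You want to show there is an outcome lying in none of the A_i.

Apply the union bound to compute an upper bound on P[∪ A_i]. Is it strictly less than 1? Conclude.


Union bound: P[∪_{i=1}^{27} A_i] ≤ Σ_i P[A_i] ≤ 27·p = 27·(1/27) = 1.
Numerically: 1 ≈ 1.0000.
Is 1 < 1? NO.
Since the bound 1 is ≥ 1, the union bound is uninformative here; it does NOT by itself certify existence.

27·p = 1 ≈ 1.0000; existence NOT certified by the union bound.


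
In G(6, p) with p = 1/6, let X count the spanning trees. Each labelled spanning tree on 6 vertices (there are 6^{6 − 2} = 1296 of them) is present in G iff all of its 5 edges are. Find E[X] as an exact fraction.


K_6 has 6^{6 − 2} = 1296 labelled spanning trees.
For each such spanning tree H, let X_H = 1 if all 5 edges of H are present in G. Then P[X_H = 1] = p^{5} = (1/6)^{5} = 1/7776.
Summing the indicators: E[X] = Σ_H E[X_H] = 1296 · p^{5} = 1296 · 1/7776 = 1/6.
Numerically: E[X] ≈ 0.1667.

E[X] = 1296 · (1/6)^{5} = 1/6 ≈ 0.1667.


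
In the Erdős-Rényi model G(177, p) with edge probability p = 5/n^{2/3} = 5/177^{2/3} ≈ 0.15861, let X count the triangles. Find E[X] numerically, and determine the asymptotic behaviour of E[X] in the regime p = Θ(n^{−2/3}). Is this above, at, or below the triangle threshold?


Number of potential triangles: C(177, 3) = 908600.
Each occurs with probability p³ ≈ (0.15861)³ ≈ 3.9899135e-03.
By linearity: E[X] = C(177, 3)·p³ ≈ 908600 · 3.9899135e-03 ≈ 3625.23540.
Since α = 2/3 < 1, p = c/n^{2/3} ≫ 1/n is above the triangle threshold p ~ 1/n. Asymptotically E[X] ~ (c³/6)·n^{3(1−α)} = (5³/6)·n^{1} → ∞; triangles are abundant w.h.p.

E[X] ≈ 3625.23540; in regime p = Θ(1/n^{2/3}) E[X] diverges (above the triangle threshold p ~ 1/n).


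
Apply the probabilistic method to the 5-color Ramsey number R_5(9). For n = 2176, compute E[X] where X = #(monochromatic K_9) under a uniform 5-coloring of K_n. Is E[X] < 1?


E[X] = C(2176, 9) · 5^{1 − 36} = 2964644298134342657641600 · 5^{−35} = 2964644298134342657641600/2910383045673370361328125.
As a reduced fraction: E[X] = 118585771925373706305664/116415321826934814453125 ≈ 1.019.
Is E[X] < 1? NO.
Since E[X] ≥ 1, the first-moment bound is inconclusive at n = 2176; it does NOT by itself certify R_5(9) > 2176.

E[X] = 118585771925373706305664/116415321826934814453125 ≈ 1.019; E[X] ≥ 1; first-moment method inconclusive here.


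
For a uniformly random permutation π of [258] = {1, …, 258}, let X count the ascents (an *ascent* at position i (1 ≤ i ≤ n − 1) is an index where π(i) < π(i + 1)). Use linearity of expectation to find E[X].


Write X = Σ X_I over i = 1, …, 257, with X_I the indicator of one ascent.
There are 257 indicators.
For each fixed i, the pair (π(i), π(i+1)) is a uniformly random ordered pair of distinct values from {1, …, 258}; by symmetry P[π(i) < π(i+1)] = 1/2.
By linearity: E[X] = 257 · (1/2) = (258 − 1) · (1/2) = 257/2 ≈ 128.5000.

E[X] = 257/2 = 128.5000.


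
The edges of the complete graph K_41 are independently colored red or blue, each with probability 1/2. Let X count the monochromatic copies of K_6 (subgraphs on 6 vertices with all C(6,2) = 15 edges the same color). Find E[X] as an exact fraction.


Let X = Σ_S X_S over the C(41, 6) = 4496388 subsets S of size 6, where X_S = 1 if the K_6 on S is monochromatic.
For a fixed S, the K_6 on S has C(6, 2) = 15 edges. P[all 15 edges red] = (1/2)^15, and likewise for blue, so P[monochromatic] = 2·(1/2)^15 = 2^{1 − 15} = 1/16384.
Summing: E[X] = C(41, 6) · 2^{1 − 15} = 4496388 · 1/16384 = 1124097/4096.
Numerically: E[X] ≈ 274.437744.

E[X] = C(41,6)·2^(1−C(6,2)) = 1124097/4096 ≈ 274.437744.


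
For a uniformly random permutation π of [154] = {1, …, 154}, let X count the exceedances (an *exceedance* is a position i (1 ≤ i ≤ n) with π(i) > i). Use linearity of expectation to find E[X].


Write X = Σ_{i=1}^{154} X_i, where X_i = 1_{π(i) > i}.
For each fixed i, π(i) is uniform over {1, …, 154} (marginal of a uniform permutation), so P[π(i) > i] = (n − i)/n. Summing: Σ_{i=1}^{154} (n − i)/n = (0 + 1 + … + 153)/154 = 154(154 − 1)/(2·154) = (154 − 1)/2.
Hence E[X] = Σ_{i=1}^{154} (154 − i)/154 = 153/2 ≈ 76.500000.

E[X] = 153/2 = 76.500000.


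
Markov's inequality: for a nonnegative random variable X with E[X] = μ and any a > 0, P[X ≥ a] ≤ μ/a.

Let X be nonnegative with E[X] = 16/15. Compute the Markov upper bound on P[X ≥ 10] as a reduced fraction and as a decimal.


μ = E[X] = 16/15, a = 10.
Markov: P[X ≥ 10] ≤ μ/a = (16/15)/10 = 8/75.
Numerically: ≈ 0.107.
(Since a = 10 > μ = 1.067, the bound 8/75 is < 1 and informative.)

P[X ≥ 10] ≤ 8/75 ≈ 0.107.


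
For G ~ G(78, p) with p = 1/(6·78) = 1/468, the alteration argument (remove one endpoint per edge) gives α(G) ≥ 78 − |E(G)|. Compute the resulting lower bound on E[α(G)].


E[|E(G)|] = C(78, 2)·p = 3003 · (1/468) = 77/12.
E[α(G)] ≥ n − E[|E(G)|] = 78 − 77/12 = 859/12.
Numerically: ≈ 71.583333.
(This is only a lower bound; the true E[α(G)] may be larger.)

E[α(G)] ≥ 859/12 ≈ 71.583333.


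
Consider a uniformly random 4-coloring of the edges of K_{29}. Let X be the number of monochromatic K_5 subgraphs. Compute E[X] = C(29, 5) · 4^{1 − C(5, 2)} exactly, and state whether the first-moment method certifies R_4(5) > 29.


E[X] = C(29, 5) · 4^{1 − 10} = 118755 · 4^{−9} = 118755/262144.
As a reduced fraction: E[X] = 118755/262144 ≈ 0.4530144.
Is E[X] < 1? YES.
Since E[X] < 1, there exists a 4-coloring of K_{29} with no monochromatic K_5; hence R_4(5) > 29.

E[X] = 118755/262144 ≈ 0.4530144; E[X] < 1, so R_4(5) > 29.


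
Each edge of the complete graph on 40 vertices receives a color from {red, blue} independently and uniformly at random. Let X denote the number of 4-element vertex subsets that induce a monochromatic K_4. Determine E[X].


Let X = Σ_S X_S over the C(40, 4) = 91390 subsets S of size 4, where X_S = 1 if the K_4 on S is monochromatic.
For a fixed S, the K_4 on S has C(4, 2) = 6 edges. P[all 6 edges red] = (1/2)^6, and likewise for blue, so P[monochromatic] = 2·(1/2)^6 = 2^{1 − 6} = 1/32.
By linearity of expectation: E[X] = C(40, 4) · 2^{1 − 6} = 91390 · 1/32 = 45695/16.
Numerically: E[X] ≈ 2855.93750.

E[X] = C(40,4)·2^(1−C(4,2)) = 45695/16 ≈ 2855.93750.


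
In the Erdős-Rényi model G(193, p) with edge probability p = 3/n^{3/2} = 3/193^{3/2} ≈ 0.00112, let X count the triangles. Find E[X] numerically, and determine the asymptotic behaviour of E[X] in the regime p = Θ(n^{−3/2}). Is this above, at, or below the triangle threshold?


Number of potential triangles: C(193, 3) = 1179616.
Each occurs with probability p³ ≈ (0.00112)³ ≈ 1.40073e-09.
By linearity: E[X] = C(193, 3)·p³ ≈ 1179616 · 1.40073e-09 ≈ 0.002.
Since α = 3/2 > 1, p = c/n^{3/2} = o(1/n) is below the triangle threshold p ~ 1/n. Asymptotically E[X] ~ (c³/6)·n^{3(1−α)} = (3³/6)·n^{-1.5} → 0, so by Markov's inequality G has no triangles w.h.p.

E[X] ≈ 0.002; in regime p = Θ(1/n^{3/2}) E[X] tends to 0 (below the triangle threshold p ~ 1/n).


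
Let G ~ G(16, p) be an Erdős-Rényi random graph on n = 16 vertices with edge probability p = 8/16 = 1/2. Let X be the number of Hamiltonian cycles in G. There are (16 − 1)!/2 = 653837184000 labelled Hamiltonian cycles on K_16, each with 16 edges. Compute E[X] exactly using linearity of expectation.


K_16 has (16 − 1)!/2 = 653837184000 labelled Hamiltonian cycles.
For each such Hamiltonian cycle H, let X_H = 1 if all 16 edges of H are present in G. Then P[X_H = 1] = p^{16} = (1/2)^{16} = 1/65536.
By linearity: E[X] = Σ_H E[X_H] = 653837184000 · p^{16} = 653837184000 · 1/65536 = 638512875/64.
Numerically: E[X] ≈ 9.97676e+06.

E[X] = 653837184000 · (1/2)^{16} = 638512875/64 ≈ 9.97676e+06.


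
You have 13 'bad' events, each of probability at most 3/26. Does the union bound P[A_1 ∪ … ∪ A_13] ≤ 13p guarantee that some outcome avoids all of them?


Union bound: P[∪_{i=1}^{13} A_i] ≤ Σ_i P[A_i] ≤ 13·p = 13·(3/26) = 3/2.
Numerically: 3/2 ≈ 1.50000.
Is 3/2 < 1? NO.
Since the bound 3/2 is ≥ 1, the union bound is uninformative here; it does NOT by itself certify existence.

13·p = 3/2 ≈ 1.50000; existence NOT certified by the union bound.


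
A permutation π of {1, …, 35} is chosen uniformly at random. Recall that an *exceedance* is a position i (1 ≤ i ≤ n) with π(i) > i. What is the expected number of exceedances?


Write X = Σ_{i=1}^{35} X_i, where X_i = 1_{π(i) > i}.
For each fixed i, π(i) is uniform over {1, …, 35} (marginal of a uniform permutation), so P[π(i) > i] = (n − i)/n. Summing: Σ_{i=1}^{35} (n − i)/n = (0 + 1 + … + 34)/35 = 35(35 − 1)/(2·35) = (35 − 1)/2.
Hence E[X] = Σ_{i=1}^{35} (35 − i)/35 = 17 ≈ 17.0000.

E[X] = 17 = 17.0000.


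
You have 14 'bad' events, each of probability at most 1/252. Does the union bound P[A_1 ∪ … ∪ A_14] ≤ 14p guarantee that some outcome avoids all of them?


Union bound: P[∪_{i=1}^{14} A_i] ≤ Σ_i P[A_i] ≤ 14·p = 14·(1/252) = 1/18.
Numerically: 1/18 ≈ 0.0555556.
Is 1/18 < 1? YES.
Since P[∪ A_i] ≤ 1/18 < 1, the complement has P[∩ A_i^c] ≥ 1 − 1/18 = 17/18 > 0, so some outcome avoids every A_i.

14·p = 1/18 ≈ 0.0555556; existence CERTIFIED by the union bound.


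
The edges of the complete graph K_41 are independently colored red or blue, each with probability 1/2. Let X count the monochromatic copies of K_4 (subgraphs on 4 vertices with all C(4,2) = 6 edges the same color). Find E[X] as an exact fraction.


Let X = Σ_S X_S over the C(41, 4) = 101270 subsets S of size 4, where X_S = 1 if the K_4 on S is monochromatic.
For a fixed S, the K_4 on S has C(4, 2) = 6 edges. P[all 6 edges red] = (1/2)^6, and likewise for blue, so P[monochromatic] = 2·(1/2)^6 = 2^{1 − 6} = 1/32.
By linearity of expectation: E[X] = C(41, 4) · 2^{1 − 6} = 101270 · 1/32 = 50635/16.
Numerically: E[X] ≈ 3164.687500.

E[X] = C(41,4)·2^(1−C(4,2)) = 50635/16 ≈ 3164.687500.


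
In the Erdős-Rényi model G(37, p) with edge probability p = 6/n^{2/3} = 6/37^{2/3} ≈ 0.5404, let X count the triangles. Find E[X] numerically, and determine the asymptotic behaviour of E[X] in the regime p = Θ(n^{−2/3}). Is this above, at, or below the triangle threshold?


Number of potential triangles: C(37, 3) = 7770.
Each occurs with probability p³ ≈ (0.5404)³ ≈ 1.577794e-01.
By linearity: E[X] = C(37, 3)·p³ ≈ 7770 · 1.577794e-01 ≈ 1225.9459.
Since α = 2/3 < 1, p = c/n^{2/3} ≫ 1/n is above the triangle threshold p ~ 1/n. Asymptotically E[X] ~ (c³/6)·n^{3(1−α)} = (6³/6)·n^{1} → ∞; triangles are abundant w.h.p.

E[X] ≈ 1225.9459; in regime p = Θ(1/n^{2/3}) E[X] diverges (above the triangle threshold p ~ 1/n).


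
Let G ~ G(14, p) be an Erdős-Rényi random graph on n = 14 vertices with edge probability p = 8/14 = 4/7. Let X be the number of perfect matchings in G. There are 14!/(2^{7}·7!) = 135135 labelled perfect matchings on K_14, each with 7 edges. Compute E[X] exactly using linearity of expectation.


K_14 has 14!/(2^{7}·7!) = 135135 labelled perfect matchings.
For each such perfect matching H, let X_H = 1 if all 7 edges of H are present in G. Then P[X_H = 1] = p^{7} = (4/7)^{7} = 16384/823543.
By linearity of expectation: E[X] = Σ_H E[X_H] = 135135 · p^{7} = 135135 · 16384/823543 = 316293120/117649.
Numerically: E[X] ≈ 2688.

E[X] = 135135 · (4/7)^{7} = 316293120/117649 ≈ 2688.


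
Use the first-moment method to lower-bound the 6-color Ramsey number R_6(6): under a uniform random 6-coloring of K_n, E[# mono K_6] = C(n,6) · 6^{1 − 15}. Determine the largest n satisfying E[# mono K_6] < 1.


We need C(n, 6) · 6^{1 − 15} < 1, i.e. C(n, 6) < 6^{15 − 1} = 78364164096.
Check values of n near the boundary:
  n = 193: C(193, 6) = 66364016544; 66364016544 < 78364164096? YES
  n = 194: C(194, 6) = 68482017072; 68482017072 < 78364164096? YES
  n = 195: C(195, 6) = 70656049360; 70656049360 < 78364164096? YES
  n = 196: C(196, 6) = 72887293024; 72887293024 < 78364164096? YES
  n = 197: C(197, 6) = 75176946208; 75176946208 < 78364164096? YES
  n = 198: C(198, 6) = 77526225777; 77526225777 < 78364164096? YES
  n = 199: C(199, 6) = 79936367511; 79936367511 < 78364164096? NO
  n = 200: C(200, 6) = 82408626300; 82408626300 < 78364164096? NO
  n = 201: C(201, 6) = 84944276340; 84944276340 < 78364164096? NO
The largest n with C(n, 6) < 78364164096 is n = 198 (where E[X] = 25842075259/26121388032 ≈ 0.989307). Hence R_6(6) > 198, i.e. R_6(6) ≥ 199.

Largest n = 198; hence R_6(6) > 198.


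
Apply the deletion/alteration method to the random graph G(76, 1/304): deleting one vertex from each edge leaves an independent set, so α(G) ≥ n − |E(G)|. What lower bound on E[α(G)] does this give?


E[|E(G)|] = C(76, 2)·p = 2850 · (1/304) = 75/8.
E[α(G)] ≥ n − E[|E(G)|] = 76 − 75/8 = 533/8.
Numerically: ≈ 66.6250.
(This is only a lower bound; the true E[α(G)] may be larger.)

E[α(G)] ≥ 533/8 ≈ 66.6250.


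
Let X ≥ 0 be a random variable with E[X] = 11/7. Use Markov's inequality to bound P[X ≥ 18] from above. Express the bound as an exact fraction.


μ = E[X] = 11/7, a = 18.
Markov: P[X ≥ 18] ≤ μ/a = (11/7)/18 = 11/126.
Numerically: ≈ 0.0873.
(Since a = 18 > μ = 1.5714, the bound 11/126 is < 1 and informative.)

P[X ≥ 18] ≤ 11/126 ≈ 0.0873.


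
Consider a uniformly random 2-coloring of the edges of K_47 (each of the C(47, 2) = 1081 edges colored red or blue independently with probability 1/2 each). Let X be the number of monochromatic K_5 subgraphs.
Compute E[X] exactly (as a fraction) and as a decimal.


Let X = Σ_S X_S over the C(47, 5) = 1533939 subsets S of size 5, where X_S = 1 if the K_5 on S is monochromatic.
For a fixed S, the K_5 on S has C(5, 2) = 10 edges. P[all 10 edges red] = (1/2)^10, and likewise for blue, so P[monochromatic] = 2·(1/2)^10 = 2^{1 − 10} = 1/512.
By linearity: E[X] = C(47, 5) · 2^{1 − 10} = 1533939 · 1/512 = 1533939/512.
Numerically: E[X] ≈ 2995.9746.

E[X] = C(47,5)·2^(1−C(5,2)) = 1533939/512 ≈ 2995.9746.


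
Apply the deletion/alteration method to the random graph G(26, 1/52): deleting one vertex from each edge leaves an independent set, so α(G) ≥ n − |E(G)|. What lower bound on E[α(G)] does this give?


E[|E(G)|] = C(26, 2)·p = 325 · (1/52) = 25/4.
E[α(G)] ≥ n − E[|E(G)|] = 26 − 25/4 = 79/4.
Numerically: ≈ 19.75000.
(This is only a lower bound; the true E[α(G)] may be larger.)

E[α(G)] ≥ 79/4 ≈ 19.75000.


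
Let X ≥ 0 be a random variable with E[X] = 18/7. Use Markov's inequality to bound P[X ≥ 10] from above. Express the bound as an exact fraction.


μ = E[X] = 18/7, a = 10.
Markov: P[X ≥ 10] ≤ μ/a = (18/7)/10 = 9/35.
Numerically: ≈ 0.2571.
(Since a = 10 > μ = 2.5714, the bound 9/35 is < 1 and informative.)

P[X ≥ 10] ≤ 9/35 ≈ 0.2571.


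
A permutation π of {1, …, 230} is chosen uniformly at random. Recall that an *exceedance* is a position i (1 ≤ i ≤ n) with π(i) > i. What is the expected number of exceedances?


Write X = Σ_{i=1}^{230} X_i, where X_i = 1_{π(i) > i}.
For each fixed i, π(i) is uniform over {1, …, 230} (marginal of a uniform permutation), so P[π(i) > i] = (n − i)/n. Summing: Σ_{i=1}^{230} (n − i)/n = (0 + 1 + … + 229)/230 = 230(230 − 1)/(2·230) = (230 − 1)/2.
Hence E[X] = Σ_{i=1}^{230} (230 − i)/230 = 229/2 ≈ 114.50000.

E[X] = 229/2 = 114.50000.


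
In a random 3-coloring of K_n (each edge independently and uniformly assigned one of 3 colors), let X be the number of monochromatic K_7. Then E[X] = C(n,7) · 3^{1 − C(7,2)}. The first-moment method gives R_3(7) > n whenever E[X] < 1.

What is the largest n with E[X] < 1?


We need C(n, 7) · 3^{1 − 21} < 1, i.e. C(n, 7) < 3^{21 − 1} = 3486784401.
Check values of n near the boundary:
  n = 77: C(77, 7) = 2404808340; 2404808340 < 3486784401? YES
  n = 78: C(78, 7) = 2641902120; 2641902120 < 3486784401? YES
  n = 79: C(79, 7) = 2898753715; 2898753715 < 3486784401? YES
  n = 80: C(80, 7) = 3176716400; 3176716400 < 3486784401? YES
  n = 81: C(81, 7) = 3477216600; 3477216600 < 3486784401? YES
  n = 82: C(82, 7) = 3801756816; 3801756816 < 3486784401? NO
  n = 83: C(83, 7) = 4151918628; 4151918628 < 3486784401? NO
  n = 84: C(84, 7) = 4529365776; 4529365776 < 3486784401? NO
The largest n with C(n, 7) < 3486784401 is n = 81 (where E[X] = 42928600/43046721 ≈ 0.997). Hence R_3(7) > 81, i.e. R_3(7) ≥ 82.

Largest n = 81; hence R_3(7) > 81.
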